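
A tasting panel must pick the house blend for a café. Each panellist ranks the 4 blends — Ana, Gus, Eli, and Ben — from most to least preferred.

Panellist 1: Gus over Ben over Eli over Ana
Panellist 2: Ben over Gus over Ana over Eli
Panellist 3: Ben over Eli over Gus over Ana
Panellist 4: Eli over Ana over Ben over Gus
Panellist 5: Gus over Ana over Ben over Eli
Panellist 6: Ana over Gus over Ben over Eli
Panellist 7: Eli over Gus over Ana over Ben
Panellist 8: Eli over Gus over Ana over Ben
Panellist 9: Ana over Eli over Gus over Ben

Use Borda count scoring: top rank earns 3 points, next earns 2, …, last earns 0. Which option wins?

Borda scores:
  Ana: 0 + 1 + 0 + 2 + 2 + 3 + 1 + 1 + 3 = 13
  Gus: 3 + 2 + 1 + 0 + 3 + 2 + 2 + 2 + 1 = 16
  Eli: 1 + 0 + 2 + 3 + 0 + 0 + 3 + 3 + 2 = 14
  Ben: 2 + 3 + 3 + 1 + 1 + 1 + 0 + 0 + 0 = 11
Gus has the highest total.

Gus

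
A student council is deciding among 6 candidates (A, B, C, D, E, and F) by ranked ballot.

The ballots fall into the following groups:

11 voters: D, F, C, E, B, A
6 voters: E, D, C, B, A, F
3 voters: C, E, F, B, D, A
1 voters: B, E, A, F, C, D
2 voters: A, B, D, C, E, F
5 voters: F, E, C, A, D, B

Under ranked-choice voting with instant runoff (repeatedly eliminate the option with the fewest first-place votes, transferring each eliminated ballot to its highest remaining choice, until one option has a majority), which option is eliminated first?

Round 1: D 11, E 6, F 5, C 3, A 2, B 1. B has the fewest and is eliminated.
Round 2: D 11, E 7, F 5, C 3, A 2. A has the fewest and is eliminated.
Round 3: D 13, E 7, F 5, C 3. C has the fewest and is eliminated.
Round 4: D 13, E 10, F 5. F has the fewest and is eliminated.
Round 5: E 15, D 13. E has a majority.

B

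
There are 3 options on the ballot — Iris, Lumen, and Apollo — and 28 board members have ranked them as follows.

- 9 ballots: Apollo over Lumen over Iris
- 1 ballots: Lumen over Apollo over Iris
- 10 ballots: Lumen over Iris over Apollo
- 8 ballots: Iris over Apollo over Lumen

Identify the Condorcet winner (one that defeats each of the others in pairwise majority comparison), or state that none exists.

Head-to-head results (28 voters total):
Iris vs Lumen: Lumen wins 20–8.
Iris vs Apollo: Iris wins 18–10.
Lumen vs Apollo: Apollo wins 17–11.
No candidate beats all others: Iris beats Apollo beats Lumen beats Iris, a majority cycle.

There is no Condorcet winner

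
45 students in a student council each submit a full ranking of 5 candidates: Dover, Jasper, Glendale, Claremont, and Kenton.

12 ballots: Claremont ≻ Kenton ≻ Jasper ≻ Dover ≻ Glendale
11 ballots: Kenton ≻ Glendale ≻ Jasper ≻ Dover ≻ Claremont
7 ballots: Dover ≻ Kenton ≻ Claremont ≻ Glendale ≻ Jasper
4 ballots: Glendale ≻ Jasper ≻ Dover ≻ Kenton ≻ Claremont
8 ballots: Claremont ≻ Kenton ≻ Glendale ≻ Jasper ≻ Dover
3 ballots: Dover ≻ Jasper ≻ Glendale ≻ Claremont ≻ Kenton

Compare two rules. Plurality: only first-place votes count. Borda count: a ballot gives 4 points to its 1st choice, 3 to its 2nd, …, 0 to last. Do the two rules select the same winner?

Plurality first-place counts: Dover 10, Jasper 0, Glendale 4, Claremont 20, Kenton 11 → Claremont.
Borda totals: Dover 71, Jasper 75, Glendale 78, Claremont 97, Kenton 129 → Kenton.
The two rules disagree: plurality picks Claremont, Borda picks Kenton.

No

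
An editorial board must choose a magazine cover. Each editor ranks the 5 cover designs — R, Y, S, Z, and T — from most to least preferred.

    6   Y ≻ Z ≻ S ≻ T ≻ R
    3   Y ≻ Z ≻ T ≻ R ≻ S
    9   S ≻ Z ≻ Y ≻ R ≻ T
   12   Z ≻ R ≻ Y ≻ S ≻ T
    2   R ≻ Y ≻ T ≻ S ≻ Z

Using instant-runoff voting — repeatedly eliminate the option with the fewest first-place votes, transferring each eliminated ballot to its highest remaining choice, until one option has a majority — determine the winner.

Round 1: Z 12, Y 9, S 9, R 2, T 0. T has the fewest and is eliminated.
Round 2: Z 12, Y 9, S 9, R 2. R has the fewest and is eliminated.
Round 3: Z 12, Y 11, S 9. S has the fewest and is eliminated.
Round 4: Z 21, Y 11. Z has a majority.

Z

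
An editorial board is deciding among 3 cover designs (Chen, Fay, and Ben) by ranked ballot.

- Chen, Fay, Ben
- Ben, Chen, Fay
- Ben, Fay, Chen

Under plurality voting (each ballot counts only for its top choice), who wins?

First-place vote totals:
  Chen: 1
  Fay: 0
  Ben: 2
Ben has the most first-place votes.

Ben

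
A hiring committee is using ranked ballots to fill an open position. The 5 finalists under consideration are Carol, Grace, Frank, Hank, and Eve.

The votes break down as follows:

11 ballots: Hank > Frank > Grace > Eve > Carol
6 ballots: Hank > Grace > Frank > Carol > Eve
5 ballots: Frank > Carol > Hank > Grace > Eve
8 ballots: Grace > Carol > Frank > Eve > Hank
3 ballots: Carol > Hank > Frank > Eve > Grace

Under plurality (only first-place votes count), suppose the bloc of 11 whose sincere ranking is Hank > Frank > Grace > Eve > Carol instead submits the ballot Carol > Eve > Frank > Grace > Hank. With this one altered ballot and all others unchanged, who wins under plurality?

First-place totals with the altered ballot: Carol 14, Grace 8, Frank 5, Hank 6, Eve 0.
The switch changes the winner from Hank to Carol.

Carol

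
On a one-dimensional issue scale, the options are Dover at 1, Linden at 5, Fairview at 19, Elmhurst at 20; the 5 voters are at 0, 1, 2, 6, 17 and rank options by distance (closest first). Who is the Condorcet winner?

Dover

With single-peaked preferences on a line, the Condorcet winner is the candidate closest to the median voter.
The median voter (position 2) is closest to Dover at 1.
Check: Dover vs Elmhurst — voters closer to Dover: 4 of 5.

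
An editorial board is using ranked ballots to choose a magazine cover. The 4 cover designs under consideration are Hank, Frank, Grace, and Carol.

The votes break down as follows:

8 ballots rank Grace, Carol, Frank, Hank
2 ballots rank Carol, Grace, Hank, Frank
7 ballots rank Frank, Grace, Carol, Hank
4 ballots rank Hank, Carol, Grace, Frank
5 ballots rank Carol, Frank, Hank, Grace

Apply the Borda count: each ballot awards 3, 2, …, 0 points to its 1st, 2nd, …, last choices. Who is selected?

Carol

Borda scores:
  Hank: 8·0 + 2·1 + 7·0 + 4·3 + 5·1 = 19
  Frank: 8·1 + 2·0 + 7·3 + 4·0 + 5·2 = 39
  Grace: 8·3 + 2·2 + 7·2 + 4·1 + 5·0 = 46
  Carol: 8·2 + 2·3 + 7·1 + 4·2 + 5·3 = 52
Carol has the highest total.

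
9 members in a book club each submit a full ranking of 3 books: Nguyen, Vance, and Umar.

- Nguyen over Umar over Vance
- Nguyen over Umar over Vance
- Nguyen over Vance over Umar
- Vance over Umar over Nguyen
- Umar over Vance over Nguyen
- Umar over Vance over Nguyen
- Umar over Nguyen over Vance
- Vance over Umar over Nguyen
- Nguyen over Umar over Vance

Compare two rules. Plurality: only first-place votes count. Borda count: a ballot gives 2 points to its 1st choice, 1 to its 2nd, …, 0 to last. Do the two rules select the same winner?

No

Plurality first-place counts: Nguyen 4, Vance 2, Umar 3 → Nguyen.
Borda totals: Nguyen 9, Vance 7, Umar 11 → Umar.
The two rules disagree: plurality picks Nguyen, Borda picks Umar.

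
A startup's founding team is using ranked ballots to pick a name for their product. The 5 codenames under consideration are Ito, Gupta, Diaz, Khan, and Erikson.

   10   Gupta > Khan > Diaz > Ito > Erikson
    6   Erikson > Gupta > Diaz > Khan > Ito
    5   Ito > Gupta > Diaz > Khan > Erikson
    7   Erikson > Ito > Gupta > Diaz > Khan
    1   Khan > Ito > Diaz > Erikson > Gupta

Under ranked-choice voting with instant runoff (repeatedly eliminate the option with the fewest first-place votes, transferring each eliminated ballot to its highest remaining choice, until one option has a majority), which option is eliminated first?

Diaz

Round 1: Erikson 13, Gupta 10, Ito 5, Khan 1, Diaz 0. Diaz has the fewest and is eliminated.
Round 2: Erikson 13, Gupta 10, Ito 5, Khan 1. Khan has the fewest and is eliminated.
Round 3: Erikson 13, Gupta 10, Ito 6. Ito has the fewest and is eliminated.
Round 4: Gupta 15, Erikson 14. Gupta has a majority.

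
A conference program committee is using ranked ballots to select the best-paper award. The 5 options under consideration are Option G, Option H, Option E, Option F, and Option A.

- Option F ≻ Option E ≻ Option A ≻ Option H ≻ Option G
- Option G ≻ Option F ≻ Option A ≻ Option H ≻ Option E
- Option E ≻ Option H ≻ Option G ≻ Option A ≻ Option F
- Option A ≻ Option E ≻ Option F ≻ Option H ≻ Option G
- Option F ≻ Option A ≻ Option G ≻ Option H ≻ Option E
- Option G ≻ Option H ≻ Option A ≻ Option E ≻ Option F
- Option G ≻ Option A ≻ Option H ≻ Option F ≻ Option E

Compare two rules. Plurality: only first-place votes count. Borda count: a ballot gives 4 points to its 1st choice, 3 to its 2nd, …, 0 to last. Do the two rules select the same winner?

No

Plurality first-place counts: Option G 3, Option H 0, Option E 1, Option F 2, Option A 1 → Option G.
Borda totals: Option G 16, Option H 12, Option E 11, Option F 14, Option A 17 → Option A.
The two rules disagree: plurality picks Option G, Borda picks Option A.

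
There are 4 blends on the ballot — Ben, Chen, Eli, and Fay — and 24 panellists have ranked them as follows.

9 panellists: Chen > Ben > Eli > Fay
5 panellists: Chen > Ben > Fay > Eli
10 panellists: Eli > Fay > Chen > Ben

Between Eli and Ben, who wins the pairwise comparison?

Ballots ranking Eli above Ben: 10.
Ballots ranking Ben above Eli: 9+5 = 14.
Ben wins the head-to-head, 14–10.

Ben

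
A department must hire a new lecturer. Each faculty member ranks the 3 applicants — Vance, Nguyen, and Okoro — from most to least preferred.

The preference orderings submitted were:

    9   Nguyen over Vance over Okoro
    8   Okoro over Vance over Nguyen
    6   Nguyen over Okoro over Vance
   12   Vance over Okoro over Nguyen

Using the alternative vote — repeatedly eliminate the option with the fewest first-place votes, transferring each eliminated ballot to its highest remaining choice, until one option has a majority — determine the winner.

Round 1: Nguyen 15, Vance 12, Okoro 8. Okoro has the fewest and is eliminated.
Round 2: Vance 20, Nguyen 15. Vance has a majority.

Vance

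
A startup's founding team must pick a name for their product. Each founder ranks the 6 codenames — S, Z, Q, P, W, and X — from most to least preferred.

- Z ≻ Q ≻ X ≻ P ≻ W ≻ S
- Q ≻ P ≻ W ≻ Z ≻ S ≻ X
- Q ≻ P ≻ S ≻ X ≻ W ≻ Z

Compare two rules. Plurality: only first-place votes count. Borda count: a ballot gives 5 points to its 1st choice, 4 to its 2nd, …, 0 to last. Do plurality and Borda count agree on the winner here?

Plurality first-place counts: S 0, Z 1, Q 2, P 0, W 0, X 0 → Q.
Borda totals: S 4, Z 7, Q 14, P 10, W 5, X 5 → Q.
The two rules agree on Q.

Yes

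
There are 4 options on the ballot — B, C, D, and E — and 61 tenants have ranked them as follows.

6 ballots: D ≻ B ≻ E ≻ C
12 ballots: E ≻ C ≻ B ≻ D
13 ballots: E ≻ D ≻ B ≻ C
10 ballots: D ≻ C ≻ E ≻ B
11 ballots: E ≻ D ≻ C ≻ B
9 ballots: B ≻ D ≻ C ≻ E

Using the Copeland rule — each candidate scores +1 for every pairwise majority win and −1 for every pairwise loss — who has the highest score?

E

Pairwise results:
  B vs C: C wins 33–28.
  B vs D: D wins 40–21.
  B vs E: E wins 46–15.
  C vs D: D wins 49–12.
  C vs E: E wins 42–19.
  D vs E: E wins 36–25.
Copeland scores (wins − losses):
  B: 0 − 3 = -3
  C: 1 − 2 = -1
  D: 2 − 1 = 1
  E: 3 − 0 = 3
E has the best Copeland score.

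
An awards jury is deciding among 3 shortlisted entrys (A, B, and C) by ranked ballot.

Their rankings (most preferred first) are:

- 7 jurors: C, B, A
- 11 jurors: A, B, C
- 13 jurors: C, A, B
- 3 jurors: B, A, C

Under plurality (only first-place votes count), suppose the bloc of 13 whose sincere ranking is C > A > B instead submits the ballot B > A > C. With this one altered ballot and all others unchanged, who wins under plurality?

B

First-place totals with the altered ballot: A 11, B 16, C 7.
The switch changes the winner from C to B.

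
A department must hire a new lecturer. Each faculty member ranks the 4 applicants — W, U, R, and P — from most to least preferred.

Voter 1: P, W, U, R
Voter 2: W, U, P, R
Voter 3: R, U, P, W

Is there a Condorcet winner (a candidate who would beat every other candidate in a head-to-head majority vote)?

No

Head-to-head results (3 voters total):
W vs U: W wins 2–1.
W vs R: W wins 2–1.
W vs P: P wins 2–1.
U vs R: U wins 2–1.
U vs P: U wins 2–1.
R vs P: P wins 2–1.
No candidate beats all others: W beats U beats P beats W, a majority cycle.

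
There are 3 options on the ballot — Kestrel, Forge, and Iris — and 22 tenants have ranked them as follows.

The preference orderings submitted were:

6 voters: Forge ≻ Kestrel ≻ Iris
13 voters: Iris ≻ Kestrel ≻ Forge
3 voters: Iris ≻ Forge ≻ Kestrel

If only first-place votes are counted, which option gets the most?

Iris

First-place vote totals:
  Kestrel: 0
  Forge: 6
  Iris: 16
Iris has the most first-place votes.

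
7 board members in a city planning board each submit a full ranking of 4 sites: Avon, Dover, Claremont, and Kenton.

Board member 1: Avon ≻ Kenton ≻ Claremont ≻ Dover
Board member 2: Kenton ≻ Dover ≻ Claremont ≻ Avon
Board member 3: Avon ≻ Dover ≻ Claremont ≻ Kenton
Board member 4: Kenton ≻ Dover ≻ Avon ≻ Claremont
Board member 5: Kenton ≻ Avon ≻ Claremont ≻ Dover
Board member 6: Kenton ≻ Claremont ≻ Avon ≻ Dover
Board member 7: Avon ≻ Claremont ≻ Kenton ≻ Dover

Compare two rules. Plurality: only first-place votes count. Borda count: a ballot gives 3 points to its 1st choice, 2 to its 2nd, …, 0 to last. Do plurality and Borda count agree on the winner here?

Yes

Plurality first-place counts: Avon 3, Dover 0, Claremont 0, Kenton 4 → Kenton.
Borda totals: Avon 13, Dover 6, Claremont 8, Kenton 15 → Kenton.
The two rules agree on Kenton.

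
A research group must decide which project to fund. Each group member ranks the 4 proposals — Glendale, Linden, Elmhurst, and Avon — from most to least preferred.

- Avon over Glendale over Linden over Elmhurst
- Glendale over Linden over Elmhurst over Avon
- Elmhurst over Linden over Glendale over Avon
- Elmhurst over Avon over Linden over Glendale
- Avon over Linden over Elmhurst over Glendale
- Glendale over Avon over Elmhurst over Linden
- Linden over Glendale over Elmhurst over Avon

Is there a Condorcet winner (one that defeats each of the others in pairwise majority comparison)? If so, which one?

None — there is no Condorcet winner

Head-to-head results (7 voters total):
Glendale vs Linden: Linden wins 4–3.
Glendale vs Elmhurst: Glendale wins 4–3.
Glendale vs Avon: Glendale wins 4–3.
Linden vs Elmhurst: Linden wins 4–3.
Linden vs Avon: Avon wins 4–3.
Elmhurst vs Avon: Elmhurst wins 4–3.
No candidate beats all others: Glendale beats Avon beats Linden beats Glendale, a majority cycle.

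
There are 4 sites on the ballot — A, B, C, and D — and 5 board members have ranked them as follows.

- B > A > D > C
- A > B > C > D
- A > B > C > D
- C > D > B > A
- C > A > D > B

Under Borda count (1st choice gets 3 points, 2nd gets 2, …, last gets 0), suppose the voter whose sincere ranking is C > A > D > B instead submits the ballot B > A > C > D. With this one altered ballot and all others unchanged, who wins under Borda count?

Borda totals with the altered ballot: A 10, B 11, C 6, D 3.
The switch changes the winner from A to B.

B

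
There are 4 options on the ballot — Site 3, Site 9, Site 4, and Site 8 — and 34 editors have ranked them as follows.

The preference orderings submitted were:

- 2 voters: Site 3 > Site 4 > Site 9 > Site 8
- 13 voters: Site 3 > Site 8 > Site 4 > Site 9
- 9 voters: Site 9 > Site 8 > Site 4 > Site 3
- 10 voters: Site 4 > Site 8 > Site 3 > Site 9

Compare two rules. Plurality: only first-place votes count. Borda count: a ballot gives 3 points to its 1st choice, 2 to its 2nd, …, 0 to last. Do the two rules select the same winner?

No

Plurality first-place counts: Site 3 15, Site 9 9, Site 4 10, Site 8 0 → Site 3.
Borda totals: Site 3 55, Site 9 29, Site 4 56, Site 8 64 → Site 8.
The two rules disagree: plurality picks Site 3, Borda picks Site 8.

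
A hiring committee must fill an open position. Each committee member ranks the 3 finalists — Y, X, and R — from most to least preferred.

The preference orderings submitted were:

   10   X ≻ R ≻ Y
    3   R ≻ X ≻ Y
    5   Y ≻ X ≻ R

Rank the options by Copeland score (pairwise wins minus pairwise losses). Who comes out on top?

X

Pairwise results:
  Y vs X: X wins 13–5.
  Y vs R: R wins 13–5.
  X vs R: X wins 15–3.
Copeland scores (wins − losses):
  Y: 0 − 2 = -2
  X: 2 − 0 = 2
  R: 1 − 1 = 0
X has the best Copeland score.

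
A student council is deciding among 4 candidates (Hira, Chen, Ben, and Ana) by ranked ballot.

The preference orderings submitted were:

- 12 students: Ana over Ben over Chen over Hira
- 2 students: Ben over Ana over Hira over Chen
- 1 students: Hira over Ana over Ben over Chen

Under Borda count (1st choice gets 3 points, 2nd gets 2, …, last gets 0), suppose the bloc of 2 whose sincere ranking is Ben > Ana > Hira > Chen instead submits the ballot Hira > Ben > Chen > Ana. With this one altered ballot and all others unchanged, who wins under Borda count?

Ana

Borda totals with the altered ballot: Hira 9, Chen 14, Ben 29, Ana 38.
The winner is unchanged: still Ana.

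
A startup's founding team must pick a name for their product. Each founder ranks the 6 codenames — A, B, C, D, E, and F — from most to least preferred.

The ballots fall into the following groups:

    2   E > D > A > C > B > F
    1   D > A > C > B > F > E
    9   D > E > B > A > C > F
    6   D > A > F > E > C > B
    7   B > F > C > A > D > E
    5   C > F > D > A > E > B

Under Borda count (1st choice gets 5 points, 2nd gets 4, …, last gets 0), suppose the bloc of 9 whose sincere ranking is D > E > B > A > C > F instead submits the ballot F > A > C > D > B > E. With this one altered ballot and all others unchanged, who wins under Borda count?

F

Borda totals with the altered ballot: A 94, B 48, C 86, D 83, E 27, F 112.
The switch changes the winner from D to F.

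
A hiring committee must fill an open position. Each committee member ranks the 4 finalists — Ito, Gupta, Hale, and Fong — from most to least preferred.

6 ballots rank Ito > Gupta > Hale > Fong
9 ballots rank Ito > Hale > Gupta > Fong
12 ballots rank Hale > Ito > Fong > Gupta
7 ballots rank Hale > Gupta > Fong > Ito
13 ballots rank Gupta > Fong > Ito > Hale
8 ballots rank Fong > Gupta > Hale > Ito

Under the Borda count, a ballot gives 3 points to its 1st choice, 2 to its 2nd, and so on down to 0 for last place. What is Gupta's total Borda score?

Borda scores:
  Ito: 6·3 + 9·3 + 12·2 + 7·0 + 13·1 + 8·0 = 82
  Gupta: 6·2 + 9·1 + 12·0 + 7·2 + 13·3 + 8·2 = 90
  Hale: 6·1 + 9·2 + 12·3 + 7·3 + 13·0 + 8·1 = 89
  Fong: 6·0 + 9·0 + 12·1 + 7·1 + 13·2 + 8·3 = 69

90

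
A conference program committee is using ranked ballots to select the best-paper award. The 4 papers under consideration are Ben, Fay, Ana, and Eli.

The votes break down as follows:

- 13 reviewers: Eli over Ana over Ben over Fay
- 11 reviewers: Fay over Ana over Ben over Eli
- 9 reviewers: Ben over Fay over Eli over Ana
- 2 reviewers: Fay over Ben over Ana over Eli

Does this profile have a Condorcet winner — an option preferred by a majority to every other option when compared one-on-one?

Head-to-head results (35 voters total):
Ben vs Fay: Ben wins 22–13.
Ben vs Ana: Ana wins 24–11.
Ben vs Eli: Ben wins 22–13.
Fay vs Ana: Fay wins 22–13.
Fay vs Eli: Fay wins 22–13.
Ana vs Eli: Eli wins 22–13.
No candidate beats all others: Ben beats Fay beats Ana beats Ben, a majority cycle.

No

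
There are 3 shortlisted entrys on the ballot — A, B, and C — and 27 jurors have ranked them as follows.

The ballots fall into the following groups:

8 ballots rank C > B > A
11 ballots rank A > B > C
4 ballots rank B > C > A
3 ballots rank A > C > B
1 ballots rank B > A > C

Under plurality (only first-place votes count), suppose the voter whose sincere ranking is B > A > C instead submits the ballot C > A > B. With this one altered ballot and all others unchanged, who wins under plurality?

First-place totals with the altered ballot: A 14, B 4, C 9.
The winner is unchanged: still A.

A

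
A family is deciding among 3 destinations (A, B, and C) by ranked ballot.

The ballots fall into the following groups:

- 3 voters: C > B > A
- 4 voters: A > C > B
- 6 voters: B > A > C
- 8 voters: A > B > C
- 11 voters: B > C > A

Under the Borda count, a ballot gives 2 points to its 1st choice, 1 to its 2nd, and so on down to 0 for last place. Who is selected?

Borda scores:
  A: 3·0 + 4·2 + 6·1 + 8·2 + 11·0 = 30
  B: 3·1 + 4·0 + 6·2 + 8·1 + 11·2 = 45
  C: 3·2 + 4·1 + 6·0 + 8·0 + 11·1 = 21
B has the highest total.

B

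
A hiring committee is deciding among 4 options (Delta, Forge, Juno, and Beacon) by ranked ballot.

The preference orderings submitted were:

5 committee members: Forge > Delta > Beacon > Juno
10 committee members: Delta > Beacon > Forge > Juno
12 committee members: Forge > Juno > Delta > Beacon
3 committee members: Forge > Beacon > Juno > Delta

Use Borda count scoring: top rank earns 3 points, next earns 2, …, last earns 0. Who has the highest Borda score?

Borda scores:
  Delta: 5·2 + 10·3 + 12·1 + 3·0 = 52
  Forge: 5·3 + 10·1 + 12·3 + 3·3 = 70
  Juno: 5·0 + 10·0 + 12·2 + 3·1 = 27
  Beacon: 5·1 + 10·2 + 12·0 + 3·2 = 31
Forge has the highest total.

Forge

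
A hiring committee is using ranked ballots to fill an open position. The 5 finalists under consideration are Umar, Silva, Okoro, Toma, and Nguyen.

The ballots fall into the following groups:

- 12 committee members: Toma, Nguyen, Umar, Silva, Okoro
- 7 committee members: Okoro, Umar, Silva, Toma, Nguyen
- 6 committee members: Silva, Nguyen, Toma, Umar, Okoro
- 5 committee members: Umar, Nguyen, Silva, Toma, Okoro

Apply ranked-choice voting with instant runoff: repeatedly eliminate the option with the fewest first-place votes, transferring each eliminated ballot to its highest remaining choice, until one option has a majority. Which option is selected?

Silva

Round 1: Toma 12, Okoro 7, Silva 6, Umar 5, Nguyen 0. Nguyen has the fewest and is eliminated.
Round 2: Toma 12, Okoro 7, Silva 6, Umar 5. Umar has the fewest and is eliminated.
Round 3: Toma 12, Silva 11, Okoro 7. Okoro has the fewest and is eliminated.
Round 4: Silva 18, Toma 12. Silva has a majority.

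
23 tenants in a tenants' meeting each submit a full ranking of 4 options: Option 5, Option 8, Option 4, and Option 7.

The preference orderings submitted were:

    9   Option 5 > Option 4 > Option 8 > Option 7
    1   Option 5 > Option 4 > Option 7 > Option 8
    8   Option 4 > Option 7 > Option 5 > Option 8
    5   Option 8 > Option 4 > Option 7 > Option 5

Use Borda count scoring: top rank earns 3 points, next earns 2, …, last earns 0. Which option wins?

Borda scores:
  Option 5: 9·3 + 3 + 8·1 + 5·0 = 38
  Option 8: 9·1 + 0 + 8·0 + 5·3 = 24
  Option 4: 9·2 + 2 + 8·3 + 5·2 = 54
  Option 7: 9·0 + 1 + 8·2 + 5·1 = 22
Option 4 has the highest total.

Option 4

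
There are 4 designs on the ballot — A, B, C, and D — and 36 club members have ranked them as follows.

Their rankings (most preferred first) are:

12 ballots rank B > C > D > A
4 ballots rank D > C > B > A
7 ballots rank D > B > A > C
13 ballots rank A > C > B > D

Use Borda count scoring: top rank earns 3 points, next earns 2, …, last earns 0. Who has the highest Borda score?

B

Borda scores:
  A: 12·0 + 4·0 + 7·1 + 13·3 = 46
  B: 12·3 + 4·1 + 7·2 + 13·1 = 67
  C: 12·2 + 4·2 + 7·0 + 13·2 = 58
  D: 12·1 + 4·3 + 7·3 + 13·0 = 45
B has the highest total.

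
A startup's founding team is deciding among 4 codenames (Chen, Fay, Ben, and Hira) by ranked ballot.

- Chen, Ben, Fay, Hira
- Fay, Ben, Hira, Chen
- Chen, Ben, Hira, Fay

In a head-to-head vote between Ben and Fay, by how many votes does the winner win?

1

Ballots ranking Ben above Fay: 2.
Ballots ranking Fay above Ben: 1.
Ben wins 2–1, a margin of 1.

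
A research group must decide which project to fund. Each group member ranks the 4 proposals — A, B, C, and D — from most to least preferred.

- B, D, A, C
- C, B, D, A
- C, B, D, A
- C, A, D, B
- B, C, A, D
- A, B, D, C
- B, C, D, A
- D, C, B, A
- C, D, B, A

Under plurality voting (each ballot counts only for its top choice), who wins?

C

First-place vote totals:
  A: 1
  B: 3
  C: 4
  D: 1
C has the most first-place votes.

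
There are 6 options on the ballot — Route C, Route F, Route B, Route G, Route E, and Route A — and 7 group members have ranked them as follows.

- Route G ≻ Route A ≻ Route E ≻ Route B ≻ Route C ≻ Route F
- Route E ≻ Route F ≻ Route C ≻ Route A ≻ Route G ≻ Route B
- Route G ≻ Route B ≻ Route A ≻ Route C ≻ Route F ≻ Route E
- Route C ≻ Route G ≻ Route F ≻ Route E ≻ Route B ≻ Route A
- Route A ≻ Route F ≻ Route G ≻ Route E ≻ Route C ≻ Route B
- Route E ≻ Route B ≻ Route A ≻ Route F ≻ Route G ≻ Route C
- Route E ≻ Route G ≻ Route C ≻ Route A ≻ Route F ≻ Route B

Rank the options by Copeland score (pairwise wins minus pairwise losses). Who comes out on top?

Route G

Pairwise results:
  Route C vs Route F: Route C wins 4–3.
  Route C vs Route B: Route C wins 4–3.
  Route C vs Route G: Route G wins 5–2.
  Route C vs Route E: Route E wins 5–2.
  Route C vs Route A: Route A wins 4–3.
  Route F vs Route B: Route F wins 4–3.
  Route F vs Route G: Route G wins 4–3.
  Route F vs Route E: Route E wins 4–3.
  Route F vs Route A: Route A wins 5–2.
  Route B vs Route G: Route G wins 6–1.
  Route B vs Route E: Route E wins 6–1.
  Route B vs Route A: Route A wins 4–3.
  Route G vs Route E: Route G wins 4–3.
  Route G vs Route A: Route G wins 4–3.
  Route E vs Route A: Route E wins 4–3.
Copeland scores (wins − losses):
  Route C: 2 − 3 = -1
  Route F: 1 − 4 = -3
  Route B: 0 − 5 = -5
  Route G: 5 − 0 = 5
  Route E: 4 − 1 = 3
  Route A: 3 − 2 = 1
Route G has the best Copeland score.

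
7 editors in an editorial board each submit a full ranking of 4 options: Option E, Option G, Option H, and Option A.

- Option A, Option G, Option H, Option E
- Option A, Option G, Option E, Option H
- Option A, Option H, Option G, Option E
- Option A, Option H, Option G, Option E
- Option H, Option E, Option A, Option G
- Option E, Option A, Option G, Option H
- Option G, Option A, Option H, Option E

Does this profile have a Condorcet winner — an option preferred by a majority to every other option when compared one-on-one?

Yes

Head-to-head results (7 voters total):
Option E vs Option G: Option G wins 5–2.
Option E vs Option H: Option H wins 5–2.
Option E vs Option A: Option A wins 5–2.
Option G vs Option H: Option G wins 4–3.
Option G vs Option A: Option A wins 6–1.
Option H vs Option A: Option A wins 6–1.
Option A beats each rival — Option E (5–2), Option G (6–1), Option H (6–1) — so Option A is the Condorcet winner.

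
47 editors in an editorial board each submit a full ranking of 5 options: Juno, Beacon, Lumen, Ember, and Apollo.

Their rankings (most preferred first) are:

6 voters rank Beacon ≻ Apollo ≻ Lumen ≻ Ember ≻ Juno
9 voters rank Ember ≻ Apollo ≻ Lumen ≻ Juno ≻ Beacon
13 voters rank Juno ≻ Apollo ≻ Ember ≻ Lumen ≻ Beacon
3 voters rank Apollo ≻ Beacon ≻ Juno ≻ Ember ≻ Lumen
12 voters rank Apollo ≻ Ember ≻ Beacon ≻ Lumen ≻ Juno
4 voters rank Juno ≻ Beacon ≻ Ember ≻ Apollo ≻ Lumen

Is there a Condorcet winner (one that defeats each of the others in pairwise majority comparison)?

Head-to-head results (47 voters total):
Juno vs Beacon: Juno wins 26–21.
Juno vs Lumen: Lumen wins 27–20.
Juno vs Ember: Ember wins 27–20.
Juno vs Apollo: Apollo wins 30–17.
Beacon vs Lumen: Beacon wins 25–22.
Beacon vs Ember: Ember wins 34–13.
Beacon vs Apollo: Apollo wins 37–10.
Lumen vs Ember: Ember wins 41–6.
Lumen vs Apollo: Apollo wins 47–0.
Ember vs Apollo: Apollo wins 34–13.
Apollo beats each rival — Juno (30–17), Beacon (37–10), Lumen (47–0), Ember (34–13) — so Apollo is the Condorcet winner.

Yes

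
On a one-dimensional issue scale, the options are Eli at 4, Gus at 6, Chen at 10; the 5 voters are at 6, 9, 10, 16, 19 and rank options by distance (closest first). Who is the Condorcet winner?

Chen

With single-peaked preferences on a line, the Condorcet winner is the candidate closest to the median voter.
The median voter (position 10) is closest to Chen at 10.
Check: Chen vs Eli — voters closer to Chen: 4 of 5.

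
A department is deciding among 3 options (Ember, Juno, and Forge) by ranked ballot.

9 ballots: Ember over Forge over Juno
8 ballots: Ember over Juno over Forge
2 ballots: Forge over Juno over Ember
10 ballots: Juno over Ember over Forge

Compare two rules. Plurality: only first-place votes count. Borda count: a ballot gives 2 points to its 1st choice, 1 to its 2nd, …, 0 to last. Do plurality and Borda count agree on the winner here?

Plurality first-place counts: Ember 17, Juno 10, Forge 2 → Ember.
Borda totals: Ember 44, Juno 30, Forge 13 → Ember.
The two rules agree on Ember.

Yes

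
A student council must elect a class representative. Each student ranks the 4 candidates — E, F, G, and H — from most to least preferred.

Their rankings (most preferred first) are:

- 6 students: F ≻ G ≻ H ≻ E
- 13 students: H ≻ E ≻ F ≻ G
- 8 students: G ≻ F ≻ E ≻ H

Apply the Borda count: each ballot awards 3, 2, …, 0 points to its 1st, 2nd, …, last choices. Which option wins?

F

Borda scores:
  E: 6·0 + 13·2 + 8·1 = 34
  F: 6·3 + 13·1 + 8·2 = 47
  G: 6·2 + 13·0 + 8·3 = 36
  H: 6·1 + 13·3 + 8·0 = 45
F has the highest total.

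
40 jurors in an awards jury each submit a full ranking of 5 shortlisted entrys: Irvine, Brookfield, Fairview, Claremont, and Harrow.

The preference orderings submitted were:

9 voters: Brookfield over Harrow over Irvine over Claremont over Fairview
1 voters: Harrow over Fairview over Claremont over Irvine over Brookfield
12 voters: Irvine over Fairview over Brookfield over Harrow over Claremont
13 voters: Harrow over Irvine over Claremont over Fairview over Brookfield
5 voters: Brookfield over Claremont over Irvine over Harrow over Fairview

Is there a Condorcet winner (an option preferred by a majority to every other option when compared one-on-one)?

Head-to-head results (40 voters total):
Irvine vs Brookfield: Irvine wins 26–14.
Irvine vs Fairview: Irvine wins 39–1.
Irvine vs Claremont: Irvine wins 34–6.
Irvine vs Harrow: Harrow wins 23–17.
Brookfield vs Fairview: Fairview wins 26–14.
Brookfield vs Claremont: Brookfield wins 26–14.
Brookfield vs Harrow: Brookfield wins 26–14.
Fairview vs Claremont: Claremont wins 27–13.
Fairview vs Harrow: Harrow wins 28–12.
Claremont vs Harrow: Harrow wins 35–5.
No candidate beats all others: Irvine beats Brookfield beats Harrow beats Irvine, a majority cycle.

No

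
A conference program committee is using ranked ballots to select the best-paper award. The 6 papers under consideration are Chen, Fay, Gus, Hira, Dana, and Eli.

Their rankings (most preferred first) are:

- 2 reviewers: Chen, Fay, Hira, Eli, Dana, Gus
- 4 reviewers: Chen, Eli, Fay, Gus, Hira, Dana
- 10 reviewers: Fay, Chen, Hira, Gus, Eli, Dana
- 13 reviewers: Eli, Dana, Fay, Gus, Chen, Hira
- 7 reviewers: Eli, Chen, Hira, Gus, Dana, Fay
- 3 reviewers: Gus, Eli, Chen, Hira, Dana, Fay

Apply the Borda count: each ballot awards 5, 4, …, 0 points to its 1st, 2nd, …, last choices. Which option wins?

Eli

Borda scores:
  Chen: 2·5 + 4·5 + 10·4 + 13·1 + 7·4 + 3·3 = 120
  Fay: 2·4 + 4·3 + 10·5 + 13·3 + 7·0 + 3·0 = 109
  Gus: 2·0 + 4·2 + 10·2 + 13·2 + 7·2 + 3·5 = 83
  Hira: 2·3 + 4·1 + 10·3 + 13·0 + 7·3 + 3·2 = 67
  Dana: 2·1 + 4·0 + 10·0 + 13·4 + 7·1 + 3·1 = 64
  Eli: 2·2 + 4·4 + 10·1 + 13·5 + 7·5 + 3·4 = 142
Eli has the highest total.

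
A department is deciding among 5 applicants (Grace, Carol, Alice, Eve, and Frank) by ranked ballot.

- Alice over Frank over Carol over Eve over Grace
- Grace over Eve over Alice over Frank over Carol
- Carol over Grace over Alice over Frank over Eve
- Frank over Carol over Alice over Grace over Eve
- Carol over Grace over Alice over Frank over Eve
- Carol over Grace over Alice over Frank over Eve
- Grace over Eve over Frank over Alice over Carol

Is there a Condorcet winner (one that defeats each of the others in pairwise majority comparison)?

Head-to-head results (7 voters total):
Grace vs Carol: Carol wins 5–2.
Grace vs Alice: Grace wins 5–2.
Grace vs Eve: Grace wins 6–1.
Grace vs Frank: Grace wins 5–2.
Carol vs Alice: Carol wins 4–3.
Carol vs Eve: Carol wins 5–2.
Carol vs Frank: Frank wins 4–3.
Alice vs Eve: Alice wins 5–2.
Alice vs Frank: Alice wins 5–2.
Eve vs Frank: Frank wins 5–2.
No candidate beats all others: Grace beats Frank beats Carol beats Grace, a majority cycle.

No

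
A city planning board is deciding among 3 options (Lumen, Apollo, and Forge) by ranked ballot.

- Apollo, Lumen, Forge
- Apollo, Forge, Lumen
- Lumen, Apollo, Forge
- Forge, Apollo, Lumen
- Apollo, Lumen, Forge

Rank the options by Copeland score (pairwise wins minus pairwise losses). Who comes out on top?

Apollo

Pairwise results:
  Lumen vs Apollo: Apollo wins 4–1.
  Lumen vs Forge: Lumen wins 3–2.
  Apollo vs Forge: Apollo wins 4–1.
Copeland scores (wins − losses):
  Lumen: 1 − 1 = 0
  Apollo: 2 − 0 = 2
  Forge: 0 − 2 = -2
Apollo has the best Copeland score.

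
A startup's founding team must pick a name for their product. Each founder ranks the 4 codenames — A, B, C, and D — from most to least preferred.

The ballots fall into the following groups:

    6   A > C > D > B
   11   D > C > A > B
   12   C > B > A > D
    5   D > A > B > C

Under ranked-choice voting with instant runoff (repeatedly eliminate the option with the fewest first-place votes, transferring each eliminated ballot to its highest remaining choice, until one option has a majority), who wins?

Round 1: D 16, C 12, A 6, B 0. B has the fewest and is eliminated.
Round 2: D 16, C 12, A 6. A has the fewest and is eliminated.
Round 3: C 18, D 16. C has a majority.

C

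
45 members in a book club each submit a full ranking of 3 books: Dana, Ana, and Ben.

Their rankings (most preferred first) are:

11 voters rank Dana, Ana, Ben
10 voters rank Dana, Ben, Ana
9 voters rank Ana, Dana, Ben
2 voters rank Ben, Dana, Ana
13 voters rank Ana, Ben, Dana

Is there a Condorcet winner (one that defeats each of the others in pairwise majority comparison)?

Head-to-head results (45 voters total):
Dana vs Ana: Dana wins 23–22.
Dana vs Ben: Dana wins 30–15.
Ana vs Ben: Ana wins 33–12.
Dana beats each rival — Ana (23–22), Ben (30–15) — so Dana is the Condorcet winner.

Yes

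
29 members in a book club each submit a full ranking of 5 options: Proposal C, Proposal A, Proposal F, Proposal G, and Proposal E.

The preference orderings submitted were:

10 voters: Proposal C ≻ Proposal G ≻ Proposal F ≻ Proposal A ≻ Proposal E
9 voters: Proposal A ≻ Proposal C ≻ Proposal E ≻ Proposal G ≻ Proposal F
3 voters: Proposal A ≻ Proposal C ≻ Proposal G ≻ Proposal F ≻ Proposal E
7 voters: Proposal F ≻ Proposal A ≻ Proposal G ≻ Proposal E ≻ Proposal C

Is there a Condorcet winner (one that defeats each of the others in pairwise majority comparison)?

Head-to-head results (29 voters total):
Proposal C vs Proposal A: Proposal A wins 19–10.
Proposal C vs Proposal F: Proposal C wins 22–7.
Proposal C vs Proposal G: Proposal C wins 22–7.
Proposal C vs Proposal E: Proposal C wins 22–7.
Proposal A vs Proposal F: Proposal F wins 17–12.
Proposal A vs Proposal G: Proposal A wins 19–10.
Proposal A vs Proposal E: Proposal A wins 29–0.
Proposal F vs Proposal G: Proposal G wins 22–7.
Proposal F vs Proposal E: Proposal F wins 20–9.
Proposal G vs Proposal E: Proposal G wins 20–9.
No candidate beats all others: Proposal C beats Proposal F beats Proposal A beats Proposal C, a majority cycle.

No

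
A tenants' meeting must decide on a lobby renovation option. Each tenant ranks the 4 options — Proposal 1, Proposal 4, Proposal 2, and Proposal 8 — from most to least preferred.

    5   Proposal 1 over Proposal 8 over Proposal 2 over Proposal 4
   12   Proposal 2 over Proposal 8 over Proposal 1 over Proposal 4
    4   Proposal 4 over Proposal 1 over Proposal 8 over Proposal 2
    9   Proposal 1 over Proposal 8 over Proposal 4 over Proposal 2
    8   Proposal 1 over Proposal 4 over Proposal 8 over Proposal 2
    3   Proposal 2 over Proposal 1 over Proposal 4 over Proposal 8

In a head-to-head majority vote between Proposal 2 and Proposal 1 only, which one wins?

Ballots ranking Proposal 2 above Proposal 1: 12+3 = 15.
Ballots ranking Proposal 1 above Proposal 2: 5+4+9+8 = 26.
Proposal 1 wins the head-to-head, 26–15.

Proposal 1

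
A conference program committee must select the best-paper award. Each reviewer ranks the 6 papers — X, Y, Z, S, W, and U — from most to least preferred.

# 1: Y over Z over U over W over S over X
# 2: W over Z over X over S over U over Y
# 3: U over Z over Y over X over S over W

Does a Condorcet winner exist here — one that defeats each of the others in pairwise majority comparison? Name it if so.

Head-to-head results (3 voters total):
X vs Y: Y wins 2–1.
X vs Z: Z wins 3–0.
X vs S: X wins 2–1.
X vs W: W wins 2–1.
X vs U: U wins 2–1.
Y vs Z: Z wins 2–1.
Y vs S: Y wins 2–1.
Y vs W: Y wins 2–1.
Y vs U: U wins 2–1.
Z vs S: Z wins 3–0.
Z vs W: Z wins 2–1.
Z vs U: Z wins 2–1.
S vs W: W wins 2–1.
S vs U: U wins 2–1.
W vs U: U wins 2–1.
Z beats each rival — X (3–0), Y (2–1), S (3–0), W (2–1), U (2–1) — so Z is the Condorcet winner.

Z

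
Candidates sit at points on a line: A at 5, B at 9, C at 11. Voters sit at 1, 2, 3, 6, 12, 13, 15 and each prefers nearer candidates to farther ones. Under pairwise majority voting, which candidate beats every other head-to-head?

A

With single-peaked preferences on a line, the Condorcet winner is the candidate closest to the median voter.
The median voter (position 6) is closest to A at 5.
Check: A vs B — voters closer to A: 4 of 7.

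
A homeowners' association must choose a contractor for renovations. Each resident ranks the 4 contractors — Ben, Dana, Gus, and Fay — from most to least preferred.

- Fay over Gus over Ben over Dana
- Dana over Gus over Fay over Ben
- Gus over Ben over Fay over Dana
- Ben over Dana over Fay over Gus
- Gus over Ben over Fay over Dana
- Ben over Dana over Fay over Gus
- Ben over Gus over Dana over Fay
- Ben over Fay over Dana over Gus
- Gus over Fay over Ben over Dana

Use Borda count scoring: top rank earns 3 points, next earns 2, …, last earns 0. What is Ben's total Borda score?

18

Borda scores:
  Ben: 1 + 0 + 2 + 3 + 2 + 3 + 3 + 3 + 1 = 18
  Dana: 0 + 3 + 0 + 2 + 0 + 2 + 1 + 1 + 0 = 9
  Gus: 2 + 2 + 3 + 0 + 3 + 0 + 2 + 0 + 3 = 15
  Fay: 3 + 1 + 1 + 1 + 1 + 1 + 0 + 2 + 2 = 12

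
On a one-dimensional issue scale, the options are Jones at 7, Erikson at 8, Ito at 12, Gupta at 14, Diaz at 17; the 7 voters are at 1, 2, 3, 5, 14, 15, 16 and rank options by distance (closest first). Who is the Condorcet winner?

With single-peaked preferences on a line, the Condorcet winner is the candidate closest to the median voter.
The median voter (position 5) is closest to Jones at 7.
Check: Jones vs Diaz — voters closer to Jones: 4 of 7.

Jones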